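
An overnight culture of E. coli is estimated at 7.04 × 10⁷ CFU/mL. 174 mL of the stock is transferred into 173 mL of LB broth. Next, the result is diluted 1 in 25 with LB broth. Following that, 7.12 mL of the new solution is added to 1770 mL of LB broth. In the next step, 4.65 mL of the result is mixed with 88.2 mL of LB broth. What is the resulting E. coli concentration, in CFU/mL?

283 CFU/mL

Overall dilution factor = 1.994 × 25 × 249.6 × 19.97 = 2.48 × 10⁵.
7.04 × 10⁷ CFU/mL / 2.48 × 10⁵ = 283 CFU/mL.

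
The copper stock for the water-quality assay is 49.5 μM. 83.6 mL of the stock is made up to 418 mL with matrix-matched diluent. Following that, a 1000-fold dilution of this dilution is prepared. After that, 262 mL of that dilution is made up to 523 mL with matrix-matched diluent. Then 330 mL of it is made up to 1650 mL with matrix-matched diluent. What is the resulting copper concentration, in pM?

Overall dilution factor = 5 × 1000 × 1.996 × 5 = 4.99 × 10⁴.
49.5 μM / 4.99 × 10⁴ = 9.92 × 10⁻⁴ μM = 992 pM.

992 pM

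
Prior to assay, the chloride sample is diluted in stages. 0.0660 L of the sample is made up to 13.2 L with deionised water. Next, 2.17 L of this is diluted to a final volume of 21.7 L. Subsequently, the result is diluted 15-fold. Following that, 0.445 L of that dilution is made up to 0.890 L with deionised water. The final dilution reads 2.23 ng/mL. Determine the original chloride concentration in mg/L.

Overall dilution factor = 200 × 10 × 15 × 2 = 6.00 × 10⁴.
Original = 2.23 ng/mL × 6.00 × 10⁴ = 1.34 × 10⁵ ng/mL = 134 mg/L.

134 mg/L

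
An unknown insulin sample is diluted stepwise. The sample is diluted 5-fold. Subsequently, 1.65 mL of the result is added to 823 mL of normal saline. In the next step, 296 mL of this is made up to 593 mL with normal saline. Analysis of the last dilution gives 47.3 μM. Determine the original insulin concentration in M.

Overall dilution factor = 5 × 499.8 × 2.003 = 5006.
Original = 47.3 μM × 5006 = 2.37 × 10⁵ μM = 0.237 M.

0.237 M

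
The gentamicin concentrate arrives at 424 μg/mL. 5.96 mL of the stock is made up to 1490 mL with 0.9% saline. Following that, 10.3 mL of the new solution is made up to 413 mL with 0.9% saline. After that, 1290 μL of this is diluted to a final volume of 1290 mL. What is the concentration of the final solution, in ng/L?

Overall dilution factor = 250 × 40.10 × 1000 = 1.00 × 10⁷.
424 μg/mL / 1.00 × 10⁷ = 4.23 × 10⁻⁵ μg/mL = 42.3 ng/L.

42.3 ng/L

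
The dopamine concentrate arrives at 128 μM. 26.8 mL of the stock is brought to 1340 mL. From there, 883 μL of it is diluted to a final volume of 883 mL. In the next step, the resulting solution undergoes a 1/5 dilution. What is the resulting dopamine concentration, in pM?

512 pM

Overall dilution factor = 50 × 1000 × 5 = 2.50 × 10⁵.
128 μM / 2.50 × 10⁵ = 5.12 × 10⁻⁴ μM = 512 pM.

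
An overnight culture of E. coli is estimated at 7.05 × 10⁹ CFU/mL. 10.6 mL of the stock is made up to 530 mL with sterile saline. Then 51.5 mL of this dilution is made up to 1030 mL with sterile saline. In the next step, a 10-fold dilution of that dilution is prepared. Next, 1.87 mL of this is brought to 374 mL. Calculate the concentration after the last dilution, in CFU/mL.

Overall dilution factor = 50 × 20 × 10 × 200 = 2.00 × 10⁶.
7.05 × 10⁹ CFU/mL / 2.00 × 10⁶ = 3520 CFU/mL.

3520 CFU/mL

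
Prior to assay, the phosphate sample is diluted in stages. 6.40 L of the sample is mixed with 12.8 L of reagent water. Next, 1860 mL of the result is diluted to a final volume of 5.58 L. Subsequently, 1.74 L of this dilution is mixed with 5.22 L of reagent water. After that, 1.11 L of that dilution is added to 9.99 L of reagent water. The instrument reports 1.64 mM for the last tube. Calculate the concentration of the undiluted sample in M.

Overall dilution factor = 3 × 3 × 4 × 10 = 360.
Original = 1.64 mM × 360 = 590 mM = 0.590 M.

0.590 M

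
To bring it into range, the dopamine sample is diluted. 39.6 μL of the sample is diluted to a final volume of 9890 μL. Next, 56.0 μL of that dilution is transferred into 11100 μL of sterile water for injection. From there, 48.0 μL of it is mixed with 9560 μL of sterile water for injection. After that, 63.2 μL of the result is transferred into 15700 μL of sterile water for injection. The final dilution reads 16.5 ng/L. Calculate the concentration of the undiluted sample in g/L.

41.0 g/L

Overall dilution factor = 249.7 × 199.2 × 200.2 × 249.4 = 2.48 × 10⁹.
Original = 16.5 ng/L × 2.48 × 10⁹ = 4.10 × 10¹⁰ ng/L = 41.0 g/L.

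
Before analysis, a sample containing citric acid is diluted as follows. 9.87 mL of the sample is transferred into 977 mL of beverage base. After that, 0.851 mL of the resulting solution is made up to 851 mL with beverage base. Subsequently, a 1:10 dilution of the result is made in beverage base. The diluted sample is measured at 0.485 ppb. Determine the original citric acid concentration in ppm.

Overall dilution factor = 99.99 × 1000 × 10 = 10.00 × 10⁵.
Original = 0.485 ppb × 10.00 × 10⁵ = 4.85 × 10⁵ ppb = 485 ppm.

485 ppm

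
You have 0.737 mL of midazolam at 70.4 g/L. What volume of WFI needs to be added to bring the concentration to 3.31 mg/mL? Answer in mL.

3.31 mg/mL = 3.31 g/L.
V₂ = C₁V₁/C₂ = 70.4 × 0.737 / 3.31 = 15.7 mL.
Diluent to add = V₂ − V₁ = 15.7 − 0.737 = 14.9 mL.

14.9 mL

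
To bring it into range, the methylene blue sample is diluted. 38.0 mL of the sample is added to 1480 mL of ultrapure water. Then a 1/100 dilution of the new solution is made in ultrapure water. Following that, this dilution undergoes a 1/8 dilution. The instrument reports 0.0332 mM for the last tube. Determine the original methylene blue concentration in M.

1.06 M

Overall dilution factor = 39.95 × 100 × 8 = 3.20 × 10⁴.
Original = 0.0332 mM × 3.20 × 10⁴ = 1061 mM = 1.06 M.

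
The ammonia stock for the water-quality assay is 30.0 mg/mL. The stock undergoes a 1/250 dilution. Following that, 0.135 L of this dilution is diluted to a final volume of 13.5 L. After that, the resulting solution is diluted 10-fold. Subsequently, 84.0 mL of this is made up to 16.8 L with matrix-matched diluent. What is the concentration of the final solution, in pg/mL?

Overall dilution factor = 250 × 100 × 10 × 200 = 5.00 × 10⁷.
30.0 mg/mL / 5.00 × 10⁷ = 6.00 × 10⁻⁷ mg/mL = 600 pg/mL.

600 pg/mL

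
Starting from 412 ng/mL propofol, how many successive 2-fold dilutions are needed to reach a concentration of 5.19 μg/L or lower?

7

Need 2ⁿ ≥ 79.4, so n ≥ log(79.4)/log(2) = 6.31.
Minimum whole steps: n = 7.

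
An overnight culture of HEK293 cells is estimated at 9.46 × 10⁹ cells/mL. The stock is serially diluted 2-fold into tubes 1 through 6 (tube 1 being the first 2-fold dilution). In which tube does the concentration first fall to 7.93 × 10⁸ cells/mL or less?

Tube n has concentration 9.46 × 10⁹ cells/mL / 2ⁿ.
Need 2ⁿ ≥ 9.46 × 10⁹ cells/mL / 7.93 × 10⁸ cells/mL = 11.9, so n ≥ 3.58.
First such tube: n = 4.

tube 4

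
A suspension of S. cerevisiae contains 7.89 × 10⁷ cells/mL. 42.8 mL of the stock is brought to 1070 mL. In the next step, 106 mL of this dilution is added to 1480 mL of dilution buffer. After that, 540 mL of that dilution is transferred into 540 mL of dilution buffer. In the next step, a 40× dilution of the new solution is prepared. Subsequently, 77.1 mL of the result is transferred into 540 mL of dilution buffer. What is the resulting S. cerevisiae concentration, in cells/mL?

Overall dilution factor = 25 × 14.96 × 2 × 40 × 8.004 = 2.40 × 10⁵.
7.89 × 10⁷ cells/mL / 2.40 × 10⁵ = 329 cells/mL.

329 cells/mL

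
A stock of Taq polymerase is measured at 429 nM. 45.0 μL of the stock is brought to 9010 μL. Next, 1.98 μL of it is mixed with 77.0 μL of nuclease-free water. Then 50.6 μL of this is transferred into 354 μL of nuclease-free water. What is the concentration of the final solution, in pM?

6.72 pM

Overall dilution factor = 200.2 × 39.89 × 7.996 = 6.39 × 10⁴.
429 nM / 6.39 × 10⁴ = 6.72 × 10⁻³ nM = 6.72 pM.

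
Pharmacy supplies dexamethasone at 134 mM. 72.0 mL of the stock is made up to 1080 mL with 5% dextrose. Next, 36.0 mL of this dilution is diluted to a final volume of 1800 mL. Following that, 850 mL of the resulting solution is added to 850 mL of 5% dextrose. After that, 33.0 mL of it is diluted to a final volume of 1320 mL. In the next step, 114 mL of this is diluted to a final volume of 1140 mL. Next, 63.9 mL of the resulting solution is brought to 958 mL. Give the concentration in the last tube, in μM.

0.0149 μM

Overall dilution factor = 15 × 50 × 2 × 40 × 10 × 14.99 = 9.00 × 10⁶.
134 mM / 9.00 × 10⁶ = 1.49 × 10⁻⁵ mM = 0.0149 μM.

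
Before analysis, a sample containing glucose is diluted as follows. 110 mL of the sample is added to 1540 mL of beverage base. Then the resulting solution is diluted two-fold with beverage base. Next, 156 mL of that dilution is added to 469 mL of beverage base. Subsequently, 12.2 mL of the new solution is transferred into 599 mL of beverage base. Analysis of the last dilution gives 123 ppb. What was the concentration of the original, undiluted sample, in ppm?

Overall dilution factor = 15 × 2 × 4.006 × 50.10 = 6021.
Original = 123 ppb × 6021 = 7.41 × 10⁵ ppb = 741 ppm.

741 ppm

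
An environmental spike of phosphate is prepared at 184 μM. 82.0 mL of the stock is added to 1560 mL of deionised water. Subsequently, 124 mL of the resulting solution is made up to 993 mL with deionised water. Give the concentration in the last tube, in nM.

1150 nM

Overall dilution factor = 20.02 × 8.008 = 160.
184 μM / 160 = 1.15 μM = 1150 nM.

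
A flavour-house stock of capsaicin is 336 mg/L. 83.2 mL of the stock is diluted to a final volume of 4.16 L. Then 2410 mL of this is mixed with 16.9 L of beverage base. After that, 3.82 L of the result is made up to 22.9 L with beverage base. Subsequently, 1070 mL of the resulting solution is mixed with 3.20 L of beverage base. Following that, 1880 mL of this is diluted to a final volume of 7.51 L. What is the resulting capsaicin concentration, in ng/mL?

Overall dilution factor = 50 × 8.012 × 5.995 × 3.991 × 3.995 = 3.83 × 10⁴.
336 mg/L / 3.83 × 10⁴ = 8.78 × 10⁻³ mg/L = 8.78 ng/mL.

8.78 ng/mL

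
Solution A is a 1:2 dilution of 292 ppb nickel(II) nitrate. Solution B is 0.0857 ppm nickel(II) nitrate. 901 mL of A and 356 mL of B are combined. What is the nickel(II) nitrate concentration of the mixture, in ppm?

0.129 ppm

C_A = 292 ppb / 2 = 146 ppb.
C_B = 0.0857 ppm = 85.7 ppb.
C_mix = (C_A·V_A + C_B·V_B)/(V_A + V_B) = (146×901 + 85.7×356) / 1257 = 129 ppb = 0.129 ppm.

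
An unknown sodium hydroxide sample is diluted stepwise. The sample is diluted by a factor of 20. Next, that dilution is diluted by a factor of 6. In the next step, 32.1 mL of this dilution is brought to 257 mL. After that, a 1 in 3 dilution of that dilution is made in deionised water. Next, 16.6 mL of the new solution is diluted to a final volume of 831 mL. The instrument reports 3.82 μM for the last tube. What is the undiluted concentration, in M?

0.551 M

Overall dilution factor = 20 × 6 × 8.006 × 3 × 50.06 = 1.44 × 10⁵.
Original = 3.82 μM × 1.44 × 10⁵ = 5.51 × 10⁵ μM = 0.551 M.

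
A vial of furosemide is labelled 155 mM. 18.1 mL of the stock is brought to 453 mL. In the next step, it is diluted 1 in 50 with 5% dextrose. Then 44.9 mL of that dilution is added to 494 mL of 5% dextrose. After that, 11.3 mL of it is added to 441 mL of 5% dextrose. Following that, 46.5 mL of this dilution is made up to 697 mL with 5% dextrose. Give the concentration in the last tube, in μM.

Overall dilution factor = 25.03 × 50 × 12.00 × 40.03 × 14.99 = 9.01 × 10⁶.
155 mM / 9.01 × 10⁶ = 1.72 × 10⁻⁵ mM = 0.0172 μM.

0.0172 μM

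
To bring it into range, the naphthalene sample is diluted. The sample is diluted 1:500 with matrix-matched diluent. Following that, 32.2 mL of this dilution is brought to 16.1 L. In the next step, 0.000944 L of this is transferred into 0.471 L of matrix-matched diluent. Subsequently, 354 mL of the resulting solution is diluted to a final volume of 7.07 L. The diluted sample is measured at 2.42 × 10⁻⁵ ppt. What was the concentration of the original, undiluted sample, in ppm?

Overall dilution factor = 500 × 500 × 499.9 × 19.97 = 2.50 × 10⁹.
Original = 2.42 × 10⁻⁵ ppt × 2.50 × 10⁹ = 6.04 × 10⁴ ppt = 0.0604 ppm.

0.0604 ppm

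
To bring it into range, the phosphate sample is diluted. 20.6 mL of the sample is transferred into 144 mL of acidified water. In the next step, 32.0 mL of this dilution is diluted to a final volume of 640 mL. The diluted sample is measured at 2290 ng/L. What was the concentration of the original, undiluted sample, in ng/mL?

Overall dilution factor = 7.990 × 20 = 160.
Original = 2290 ng/L × 160 = 3.66 × 10⁵ ng/L = 366 ng/mL.

366 ng/mL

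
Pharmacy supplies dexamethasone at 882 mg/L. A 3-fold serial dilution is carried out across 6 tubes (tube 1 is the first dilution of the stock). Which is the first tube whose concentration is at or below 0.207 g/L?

Tube n has concentration 882 mg/L / 3ⁿ.
Need 3ⁿ ≥ 882 mg/L / 0.207 g/L = 4.26, so n ≥ 1.32.
First such tube: n = 2.

tube 2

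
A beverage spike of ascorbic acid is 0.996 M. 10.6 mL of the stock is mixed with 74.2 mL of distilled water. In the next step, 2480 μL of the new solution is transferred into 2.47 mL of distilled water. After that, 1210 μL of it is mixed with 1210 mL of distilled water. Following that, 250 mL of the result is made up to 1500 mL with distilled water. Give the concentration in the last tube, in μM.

10.4 μM

Overall dilution factor = 8 × 1.996 × 1001 × 6 = 9.59 × 10⁴.
0.996 M / 9.59 × 10⁴ = 1.04 × 10⁻⁵ M = 10.4 μM.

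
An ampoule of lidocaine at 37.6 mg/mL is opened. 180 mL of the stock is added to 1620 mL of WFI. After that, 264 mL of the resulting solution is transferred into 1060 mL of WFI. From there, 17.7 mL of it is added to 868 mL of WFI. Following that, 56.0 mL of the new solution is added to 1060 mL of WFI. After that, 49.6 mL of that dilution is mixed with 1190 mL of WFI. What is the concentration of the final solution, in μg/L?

30.1 μg/L

Overall dilution factor = 10 × 5.015 × 50.04 × 19.93 × 24.99 = 1.25 × 10⁶.
37.6 mg/mL / 1.25 × 10⁶ = 3.01 × 10⁻⁵ mg/mL = 30.1 μg/L.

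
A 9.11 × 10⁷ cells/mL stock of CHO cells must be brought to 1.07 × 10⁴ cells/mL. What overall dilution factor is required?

8510

Factor = C₀/C_target = 9.11 × 10⁷ cells/mL / 1.07 × 10⁴ cells/mL = 8510.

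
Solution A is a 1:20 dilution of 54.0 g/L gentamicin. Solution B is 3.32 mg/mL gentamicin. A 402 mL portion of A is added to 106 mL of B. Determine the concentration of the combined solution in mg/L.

C_A = 54.0 g/L / 20 = 2.70 g/L.
C_B = 3.32 mg/mL = 3.32 g/L.
C_mix = (C_A·V_A + C_B·V_B)/(V_A + V_B) = (2.70×402 + 3.32×106) / 508.0 = 2.83 g/L = 2830 mg/L.

2830 mg/L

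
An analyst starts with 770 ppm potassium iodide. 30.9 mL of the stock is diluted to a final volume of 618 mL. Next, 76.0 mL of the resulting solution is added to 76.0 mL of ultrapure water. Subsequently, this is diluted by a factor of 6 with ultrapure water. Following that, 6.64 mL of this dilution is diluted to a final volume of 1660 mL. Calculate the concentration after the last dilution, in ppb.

Overall dilution factor = 20 × 2 × 6 × 250 = 6.00 × 10⁴.
770 ppm / 6.00 × 10⁴ = 0.0128 ppm = 12.8 ppb.

12.8 ppb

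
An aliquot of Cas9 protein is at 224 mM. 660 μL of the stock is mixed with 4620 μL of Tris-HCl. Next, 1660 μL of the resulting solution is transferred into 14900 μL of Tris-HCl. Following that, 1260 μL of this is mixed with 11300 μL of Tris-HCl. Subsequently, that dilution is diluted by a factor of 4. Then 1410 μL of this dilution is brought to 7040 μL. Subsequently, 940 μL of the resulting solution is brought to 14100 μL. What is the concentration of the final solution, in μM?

Overall dilution factor = 8 × 9.976 × 9.968 × 4 × 4.993 × 15 = 2.38 × 10⁵.
224 mM / 2.38 × 10⁵ = 9.40 × 10⁻⁴ mM = 0.940 μM.

0.940 μM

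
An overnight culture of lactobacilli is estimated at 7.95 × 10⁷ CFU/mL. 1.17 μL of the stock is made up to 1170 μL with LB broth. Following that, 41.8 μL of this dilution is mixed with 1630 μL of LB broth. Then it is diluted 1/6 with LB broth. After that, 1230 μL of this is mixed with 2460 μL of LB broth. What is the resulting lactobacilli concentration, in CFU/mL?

110 CFU/mL

Overall dilution factor = 1000 × 40.00 × 6 × 3 = 7.20 × 10⁵.
7.95 × 10⁷ CFU/mL / 7.20 × 10⁵ = 110 CFU/mL.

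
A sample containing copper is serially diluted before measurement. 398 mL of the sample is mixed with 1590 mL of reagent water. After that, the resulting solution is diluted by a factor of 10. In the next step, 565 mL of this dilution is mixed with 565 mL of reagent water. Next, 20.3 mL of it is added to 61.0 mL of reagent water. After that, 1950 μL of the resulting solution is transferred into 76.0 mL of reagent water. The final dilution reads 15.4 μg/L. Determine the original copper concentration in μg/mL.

246 μg/mL

Overall dilution factor = 4.995 × 10 × 2 × 4.005 × 39.97 = 1.60 × 10⁴.
Original = 15.4 μg/L × 1.60 × 10⁴ = 2.46 × 10⁵ μg/L = 246 μg/mL.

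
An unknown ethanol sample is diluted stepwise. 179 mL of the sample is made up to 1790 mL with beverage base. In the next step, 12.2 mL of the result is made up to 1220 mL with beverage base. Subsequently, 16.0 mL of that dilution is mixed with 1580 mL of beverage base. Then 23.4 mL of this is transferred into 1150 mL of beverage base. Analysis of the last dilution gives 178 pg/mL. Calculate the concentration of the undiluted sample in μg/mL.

890 μg/mL

Overall dilution factor = 10 × 100 × 99.75 × 50.15 = 5.00 × 10⁶.
Original = 178 pg/mL × 5.00 × 10⁶ = 8.90 × 10⁸ pg/mL = 890 μg/mL.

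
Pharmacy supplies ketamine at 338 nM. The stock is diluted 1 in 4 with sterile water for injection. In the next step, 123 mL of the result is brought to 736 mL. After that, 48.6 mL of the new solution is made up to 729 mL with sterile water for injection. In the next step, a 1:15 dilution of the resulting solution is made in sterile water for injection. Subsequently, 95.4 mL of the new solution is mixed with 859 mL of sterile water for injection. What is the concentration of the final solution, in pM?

Overall dilution factor = 4 × 5.984 × 15 × 15 × 10.00 = 5.39 × 10⁴.
338 nM / 5.39 × 10⁴ = 6.27 × 10⁻³ nM = 6.27 pM.

6.27 pM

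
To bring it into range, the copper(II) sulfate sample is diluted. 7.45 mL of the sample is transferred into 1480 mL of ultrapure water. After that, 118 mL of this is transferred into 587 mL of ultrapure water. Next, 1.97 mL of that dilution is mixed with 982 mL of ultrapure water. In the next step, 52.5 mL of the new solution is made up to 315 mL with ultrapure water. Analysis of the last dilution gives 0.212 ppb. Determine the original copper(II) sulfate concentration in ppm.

Overall dilution factor = 199.7 × 5.975 × 499.5 × 6 = 3.57 × 10⁶.
Original = 0.212 ppb × 3.57 × 10⁶ = 7.58 × 10⁵ ppb = 758 ppm.

758 ppm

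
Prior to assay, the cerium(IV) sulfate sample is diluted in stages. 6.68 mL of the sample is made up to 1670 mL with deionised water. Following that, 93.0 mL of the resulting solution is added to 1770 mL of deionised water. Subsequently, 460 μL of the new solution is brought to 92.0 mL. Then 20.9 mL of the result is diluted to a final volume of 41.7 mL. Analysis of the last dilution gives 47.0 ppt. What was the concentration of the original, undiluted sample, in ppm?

Overall dilution factor = 250 × 20.03 × 200 × 1.995 = 2.00 × 10⁶.
Original = 47.0 ppt × 2.00 × 10⁶ = 9.39 × 10⁷ ppt = 93.9 ppm.

93.9 ppm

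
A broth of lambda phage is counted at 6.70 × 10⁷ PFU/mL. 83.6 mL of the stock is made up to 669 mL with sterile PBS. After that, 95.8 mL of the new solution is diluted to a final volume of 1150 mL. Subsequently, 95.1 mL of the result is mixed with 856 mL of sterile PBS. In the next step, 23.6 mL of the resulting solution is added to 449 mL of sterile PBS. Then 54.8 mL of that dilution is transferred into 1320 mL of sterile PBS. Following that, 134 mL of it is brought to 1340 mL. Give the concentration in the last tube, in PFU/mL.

Overall dilution factor = 8.002 × 12.00 × 10.00 × 20.03 × 25.09 × 10 = 4.83 × 10⁶.
6.70 × 10⁷ PFU/mL / 4.83 × 10⁶ = 13.9 PFU/mL.

13.9 PFU/mL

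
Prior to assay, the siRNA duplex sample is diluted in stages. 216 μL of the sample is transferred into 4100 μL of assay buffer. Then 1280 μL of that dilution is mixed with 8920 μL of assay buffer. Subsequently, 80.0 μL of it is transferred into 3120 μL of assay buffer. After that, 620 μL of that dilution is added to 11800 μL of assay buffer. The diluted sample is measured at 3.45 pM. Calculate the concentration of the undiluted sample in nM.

440 nM

Overall dilution factor = 19.98 × 7.969 × 40 × 20.03 = 1.28 × 10⁵.
Original = 3.45 pM × 1.28 × 10⁵ = 4.40 × 10⁵ pM = 440 nM.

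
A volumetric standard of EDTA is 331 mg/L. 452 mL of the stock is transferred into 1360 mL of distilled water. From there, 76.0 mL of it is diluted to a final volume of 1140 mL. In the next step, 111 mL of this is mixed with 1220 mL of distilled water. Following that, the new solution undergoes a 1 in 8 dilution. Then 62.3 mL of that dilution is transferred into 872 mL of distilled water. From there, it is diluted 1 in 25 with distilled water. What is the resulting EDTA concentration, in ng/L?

153 ng/L

Overall dilution factor = 4.009 × 15 × 11.99 × 8 × 15.00 × 25 = 2.16 × 10⁶.
331 mg/L / 2.16 × 10⁶ = 1.53 × 10⁻⁴ mg/L = 153 ng/L.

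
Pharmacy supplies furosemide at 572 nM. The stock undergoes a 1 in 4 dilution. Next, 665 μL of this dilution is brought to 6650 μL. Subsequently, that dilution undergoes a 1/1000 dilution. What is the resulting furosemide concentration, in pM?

14.3 pM

Overall dilution factor = 4 × 10 × 1000 = 4.00 × 10⁴.
572 nM / 4.00 × 10⁴ = 0.0143 nM = 14.3 pM.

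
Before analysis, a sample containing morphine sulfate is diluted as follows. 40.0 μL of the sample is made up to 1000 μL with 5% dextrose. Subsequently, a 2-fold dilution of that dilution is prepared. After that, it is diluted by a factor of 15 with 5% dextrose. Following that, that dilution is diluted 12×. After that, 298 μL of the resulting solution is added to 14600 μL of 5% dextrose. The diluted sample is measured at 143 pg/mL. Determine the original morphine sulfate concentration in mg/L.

Overall dilution factor = 25 × 2 × 15 × 12 × 49.99 = 4.50 × 10⁵.
Original = 143 pg/mL × 4.50 × 10⁵ = 6.43 × 10⁷ pg/mL = 64.3 mg/L.

64.3 mg/L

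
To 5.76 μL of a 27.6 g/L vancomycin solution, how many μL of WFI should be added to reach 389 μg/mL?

403 μL

389 μg/mL = 0.389 g/L.
V₂ = C₁V₁/C₂ = 27.6 × 5.76 / 0.389 = 409 μL.
Diluent to add = V₂ − V₁ = 409 − 5.76 = 403 μL.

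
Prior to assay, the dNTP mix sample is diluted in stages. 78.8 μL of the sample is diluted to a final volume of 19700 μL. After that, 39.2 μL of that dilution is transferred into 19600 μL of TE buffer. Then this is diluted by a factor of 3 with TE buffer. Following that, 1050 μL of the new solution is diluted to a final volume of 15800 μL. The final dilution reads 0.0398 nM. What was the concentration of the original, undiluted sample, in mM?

0.225 mM

Overall dilution factor = 250 × 501 × 3 × 15.05 = 5.65 × 10⁶.
Original = 0.0398 nM × 5.65 × 10⁶ = 2.25 × 10⁵ nM = 0.225 mM.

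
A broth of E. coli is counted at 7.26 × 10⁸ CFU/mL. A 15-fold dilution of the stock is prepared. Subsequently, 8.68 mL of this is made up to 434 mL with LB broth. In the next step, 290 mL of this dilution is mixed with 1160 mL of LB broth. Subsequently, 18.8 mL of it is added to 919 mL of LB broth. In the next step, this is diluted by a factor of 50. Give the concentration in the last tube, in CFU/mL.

77.6 CFU/mL

Overall dilution factor = 15 × 50 × 5 × 49.88 × 50 = 9.35 × 10⁶.
7.26 × 10⁸ CFU/mL / 9.35 × 10⁶ = 77.6 CFU/mL.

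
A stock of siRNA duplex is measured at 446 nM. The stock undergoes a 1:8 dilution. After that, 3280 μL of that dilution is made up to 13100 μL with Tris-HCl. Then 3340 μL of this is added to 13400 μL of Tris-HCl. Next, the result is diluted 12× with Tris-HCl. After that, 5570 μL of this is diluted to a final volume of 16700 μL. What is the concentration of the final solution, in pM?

77.4 pM

Overall dilution factor = 8 × 3.994 × 5.012 × 12 × 2.998 = 5762.
446 nM / 5762 = 0.0774 nM = 77.4 pM.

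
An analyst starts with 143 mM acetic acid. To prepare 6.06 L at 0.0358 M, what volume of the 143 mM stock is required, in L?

1.52 L

0.0358 M = 35.8 mM.
V₁ = C₂V₂/C₁ = 35.8 × 6.06 / 143 = 1.52 L.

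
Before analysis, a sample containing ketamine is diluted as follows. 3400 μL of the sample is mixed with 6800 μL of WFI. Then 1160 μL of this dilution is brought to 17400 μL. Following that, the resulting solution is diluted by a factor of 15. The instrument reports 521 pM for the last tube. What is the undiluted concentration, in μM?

Overall dilution factor = 3 × 15 × 15 = 675.
Original = 521 pM × 675 = 3.52 × 10⁵ pM = 0.352 μM.

0.352 μM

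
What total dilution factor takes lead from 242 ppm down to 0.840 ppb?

Factor = C₀/C_target = 242 ppm / 0.840 ppb = 2.88 × 10⁵.

2.88 × 10⁵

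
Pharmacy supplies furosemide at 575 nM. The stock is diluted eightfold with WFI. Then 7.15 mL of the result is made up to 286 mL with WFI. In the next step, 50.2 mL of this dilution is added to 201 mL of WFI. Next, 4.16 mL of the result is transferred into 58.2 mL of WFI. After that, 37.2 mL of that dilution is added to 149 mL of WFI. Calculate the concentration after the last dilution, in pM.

4.79 pM

Overall dilution factor = 8 × 40 × 5.004 × 14.99 × 5.005 = 1.20 × 10⁵.
575 nM / 1.20 × 10⁵ = 4.79 × 10⁻³ nM = 4.79 pM.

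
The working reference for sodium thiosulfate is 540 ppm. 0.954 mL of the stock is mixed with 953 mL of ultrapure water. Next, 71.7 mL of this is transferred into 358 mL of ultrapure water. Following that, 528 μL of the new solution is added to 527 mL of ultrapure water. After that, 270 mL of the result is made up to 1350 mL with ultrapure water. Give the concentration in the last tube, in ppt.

18.0 ppt

Overall dilution factor = 1000.0 × 5.993 × 999.1 × 5 = 2.99 × 10⁷.
540 ppm / 2.99 × 10⁷ = 1.80 × 10⁻⁵ ppm = 18.0 ppt.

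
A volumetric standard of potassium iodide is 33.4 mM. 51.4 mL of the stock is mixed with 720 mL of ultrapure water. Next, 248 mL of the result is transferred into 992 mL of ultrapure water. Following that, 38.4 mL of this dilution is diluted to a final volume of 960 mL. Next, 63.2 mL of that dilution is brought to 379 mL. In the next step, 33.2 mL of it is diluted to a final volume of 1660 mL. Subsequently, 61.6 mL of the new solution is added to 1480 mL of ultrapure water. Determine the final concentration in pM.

2370 pM

Overall dilution factor = 15.01 × 5 × 25 × 5.997 × 50 × 25.03 = 1.41 × 10⁷.
33.4 mM / 1.41 × 10⁷ = 2.37 × 10⁻⁶ mM = 2370 pM.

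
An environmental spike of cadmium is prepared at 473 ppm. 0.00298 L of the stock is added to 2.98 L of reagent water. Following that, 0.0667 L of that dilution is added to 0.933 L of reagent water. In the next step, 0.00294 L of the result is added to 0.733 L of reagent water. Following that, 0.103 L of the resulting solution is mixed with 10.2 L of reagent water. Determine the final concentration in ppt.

1.26 ppt

Overall dilution factor = 1001 × 14.99 × 250.3 × 100.0 = 3.76 × 10⁸.
473 ppm / 3.76 × 10⁸ = 1.26 × 10⁻⁶ ppm = 1.26 ppt.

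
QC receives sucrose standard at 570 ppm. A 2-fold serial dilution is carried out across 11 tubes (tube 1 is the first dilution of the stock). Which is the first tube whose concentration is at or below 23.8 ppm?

Tube n has concentration 570 ppm / 2ⁿ.
Need 2ⁿ ≥ 570 ppm / 23.8 ppm = 23.9, so n ≥ 4.58.
First such tube: n = 5.

tube 5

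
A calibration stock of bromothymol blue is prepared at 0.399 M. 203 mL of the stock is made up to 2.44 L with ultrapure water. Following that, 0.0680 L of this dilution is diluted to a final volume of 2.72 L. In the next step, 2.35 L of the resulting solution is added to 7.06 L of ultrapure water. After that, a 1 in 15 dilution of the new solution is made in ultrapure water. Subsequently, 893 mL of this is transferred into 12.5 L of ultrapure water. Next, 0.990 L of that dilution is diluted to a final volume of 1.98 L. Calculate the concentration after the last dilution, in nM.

Overall dilution factor = 12.02 × 40 × 4.004 × 15 × 15.00 × 2 = 8.66 × 10⁵.
0.399 M / 8.66 × 10⁵ = 4.61 × 10⁻⁷ M = 461 nM.

461 nM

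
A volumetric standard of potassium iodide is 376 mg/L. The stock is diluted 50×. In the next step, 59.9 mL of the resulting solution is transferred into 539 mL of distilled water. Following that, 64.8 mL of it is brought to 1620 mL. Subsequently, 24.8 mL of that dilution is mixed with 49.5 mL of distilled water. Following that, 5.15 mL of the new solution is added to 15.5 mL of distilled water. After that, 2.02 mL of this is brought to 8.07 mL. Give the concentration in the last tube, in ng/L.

627 ng/L

Overall dilution factor = 50 × 9.998 × 25 × 2.996 × 4.010 × 3.995 = 6.00 × 10⁵.
376 mg/L / 6.00 × 10⁵ = 6.27 × 10⁻⁴ mg/L = 627 ng/L.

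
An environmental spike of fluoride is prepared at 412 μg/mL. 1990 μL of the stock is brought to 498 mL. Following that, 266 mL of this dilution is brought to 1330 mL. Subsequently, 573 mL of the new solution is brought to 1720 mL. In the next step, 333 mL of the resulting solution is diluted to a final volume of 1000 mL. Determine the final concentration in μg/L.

36.5 μg/L

Overall dilution factor = 250.3 × 5 × 3.002 × 3.003 = 1.13 × 10⁴.
412 μg/mL / 1.13 × 10⁴ = 0.0365 μg/mL = 36.5 μg/L.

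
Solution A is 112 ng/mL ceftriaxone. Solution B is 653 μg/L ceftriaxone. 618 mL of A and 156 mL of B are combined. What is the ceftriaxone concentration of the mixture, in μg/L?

221 μg/L

C_B = 653 μg/L = 653 ng/mL.
C_mix = (C_A·V_A + C_B·V_B)/(V_A + V_B) = (112×618 + 653×156) / 774.0 = 221 ng/mL = 221 μg/L.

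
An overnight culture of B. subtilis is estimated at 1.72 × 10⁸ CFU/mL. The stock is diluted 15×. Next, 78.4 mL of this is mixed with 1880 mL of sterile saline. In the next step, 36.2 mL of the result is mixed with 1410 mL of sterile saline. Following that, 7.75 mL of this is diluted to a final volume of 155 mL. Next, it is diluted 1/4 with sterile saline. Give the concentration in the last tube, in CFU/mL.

144 CFU/mL

Overall dilution factor = 15 × 24.98 × 39.95 × 20 × 4 = 1.20 × 10⁶.
1.72 × 10⁸ CFU/mL / 1.20 × 10⁶ = 144 CFU/mL.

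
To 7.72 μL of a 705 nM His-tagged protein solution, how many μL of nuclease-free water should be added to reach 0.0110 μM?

0.0110 μM = 11.0 nM.
V₂ = C₁V₁/C₂ = 705 × 7.72 / 11.0 = 495 μL.
Diluent to add = V₂ − V₁ = 495 − 7.72 = 487 μL.

487 μL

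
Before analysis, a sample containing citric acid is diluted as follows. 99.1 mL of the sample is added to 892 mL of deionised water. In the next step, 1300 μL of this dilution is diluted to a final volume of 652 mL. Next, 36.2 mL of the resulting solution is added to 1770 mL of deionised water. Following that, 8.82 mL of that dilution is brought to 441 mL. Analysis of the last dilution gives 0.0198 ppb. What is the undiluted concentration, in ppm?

248 ppm

Overall dilution factor = 10.00 × 501.5 × 49.90 × 50 = 1.25 × 10⁷.
Original = 0.0198 ppb × 1.25 × 10⁷ = 2.48 × 10⁵ ppb = 248 ppm.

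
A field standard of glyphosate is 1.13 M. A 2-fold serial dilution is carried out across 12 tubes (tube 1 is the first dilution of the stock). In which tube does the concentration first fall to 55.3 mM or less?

tube 5

Tube n has concentration 1.13 M / 2ⁿ.
Need 2ⁿ ≥ 1.13 M / 55.3 mM = 20.4, so n ≥ 4.35.
First such tube: n = 5.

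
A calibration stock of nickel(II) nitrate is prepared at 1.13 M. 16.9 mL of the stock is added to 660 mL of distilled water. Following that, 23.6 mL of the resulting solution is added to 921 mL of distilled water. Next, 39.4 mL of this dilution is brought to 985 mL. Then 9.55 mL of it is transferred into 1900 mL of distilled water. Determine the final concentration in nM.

Overall dilution factor = 40.05 × 40.03 × 25 × 200.0 = 8.01 × 10⁶.
1.13 M / 8.01 × 10⁶ = 1.41 × 10⁻⁷ M = 141 nM.

141 nM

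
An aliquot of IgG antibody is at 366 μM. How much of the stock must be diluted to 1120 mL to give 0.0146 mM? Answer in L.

0.0146 mM = 14.6 μM.
V₁ = C₂V₂/C₁ = 14.6 × 1120 / 366 = 44.7 mL = 0.0447 L.

0.0447 L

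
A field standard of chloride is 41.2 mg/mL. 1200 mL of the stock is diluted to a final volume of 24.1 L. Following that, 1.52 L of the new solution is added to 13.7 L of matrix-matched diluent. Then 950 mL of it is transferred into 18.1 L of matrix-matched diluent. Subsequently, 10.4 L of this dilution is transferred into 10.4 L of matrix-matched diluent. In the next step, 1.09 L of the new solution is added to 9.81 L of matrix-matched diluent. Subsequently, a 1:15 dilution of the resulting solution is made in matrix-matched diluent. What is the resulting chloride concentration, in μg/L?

Overall dilution factor = 20.08 × 10.01 × 20.05 × 2 × 10 × 15 = 1.21 × 10⁶.
41.2 mg/mL / 1.21 × 10⁶ = 3.41 × 10⁻⁵ mg/mL = 34.1 μg/L.

34.1 μg/L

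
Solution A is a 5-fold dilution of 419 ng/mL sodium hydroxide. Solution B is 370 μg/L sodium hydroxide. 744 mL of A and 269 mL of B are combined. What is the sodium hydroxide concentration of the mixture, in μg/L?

160 μg/L

C_A = 419 ng/mL / 5 = 83.8 ng/mL.
C_B = 370 μg/L = 370 ng/mL.
C_mix = (C_A·V_A + C_B·V_B)/(V_A + V_B) = (83.8×744 + 370×269) / 1013 = 160 ng/mL = 160 μg/L.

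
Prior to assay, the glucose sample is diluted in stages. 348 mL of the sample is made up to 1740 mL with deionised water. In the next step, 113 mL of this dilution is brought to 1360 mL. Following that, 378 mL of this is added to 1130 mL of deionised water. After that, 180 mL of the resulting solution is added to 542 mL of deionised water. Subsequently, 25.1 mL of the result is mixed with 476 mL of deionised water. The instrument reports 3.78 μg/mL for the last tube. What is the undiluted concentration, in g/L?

72.7 g/L

Overall dilution factor = 5 × 12.04 × 3.989 × 4.011 × 19.96 = 1.92 × 10⁴.
Original = 3.78 μg/mL × 1.92 × 10⁴ = 7.27 × 10⁴ μg/mL = 72.7 g/L.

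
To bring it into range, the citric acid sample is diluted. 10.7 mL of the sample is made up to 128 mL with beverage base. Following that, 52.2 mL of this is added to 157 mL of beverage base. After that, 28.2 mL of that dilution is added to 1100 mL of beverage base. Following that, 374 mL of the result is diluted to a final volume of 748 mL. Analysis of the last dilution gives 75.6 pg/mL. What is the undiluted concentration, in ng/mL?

290 ng/mL

Overall dilution factor = 11.96 × 4.008 × 40.01 × 2 = 3836.
Original = 75.6 pg/mL × 3836 = 2.90 × 10⁵ pg/mL = 290 ng/mL.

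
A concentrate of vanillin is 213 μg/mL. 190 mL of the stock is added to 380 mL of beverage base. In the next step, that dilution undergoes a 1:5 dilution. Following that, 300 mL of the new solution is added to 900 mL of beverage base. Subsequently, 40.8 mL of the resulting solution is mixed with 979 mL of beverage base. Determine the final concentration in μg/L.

142 μg/L

Overall dilution factor = 3 × 5 × 4 × 25.00 = 1500.
213 μg/mL / 1500 = 0.142 μg/mL = 142 μg/L.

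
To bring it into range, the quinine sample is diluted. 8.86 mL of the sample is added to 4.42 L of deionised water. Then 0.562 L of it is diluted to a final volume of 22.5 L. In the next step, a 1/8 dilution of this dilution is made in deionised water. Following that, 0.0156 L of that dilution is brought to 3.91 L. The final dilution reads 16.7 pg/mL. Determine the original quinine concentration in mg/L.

Overall dilution factor = 499.9 × 40.04 × 8 × 250.6 = 4.01 × 10⁷.
Original = 16.7 pg/mL × 4.01 × 10⁷ = 6.70 × 10⁸ pg/mL = 670 mg/L.

670 mg/L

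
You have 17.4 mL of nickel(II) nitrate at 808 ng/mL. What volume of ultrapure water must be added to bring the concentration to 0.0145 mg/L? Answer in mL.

0.0145 mg/L = 14.5 ng/mL.
V₂ = C₁V₁/C₂ = 808 × 17.4 / 14.5 = 970 mL.
Diluent to add = V₂ − V₁ = 970 − 17.4 = 952 mL.

952 mL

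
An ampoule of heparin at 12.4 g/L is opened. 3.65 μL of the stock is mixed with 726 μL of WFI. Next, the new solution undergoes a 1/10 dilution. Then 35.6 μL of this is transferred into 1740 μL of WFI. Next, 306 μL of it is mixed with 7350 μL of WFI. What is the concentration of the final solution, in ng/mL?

4.97 ng/mL

Overall dilution factor = 199.9 × 10 × 49.88 × 25.02 = 2.49 × 10⁶.
12.4 g/L / 2.49 × 10⁶ = 4.97 × 10⁻⁶ g/L = 4.97 ng/mL.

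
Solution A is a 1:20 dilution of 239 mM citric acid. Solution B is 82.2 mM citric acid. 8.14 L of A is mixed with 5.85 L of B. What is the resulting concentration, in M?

0.0413 M

C_A = 239 mM / 20 = 12.0 mM.
C_mix = (C_A·V_A + C_B·V_B)/(V_A + V_B) = (12.0×8.14 + 82.2×5.85) / 13.99 = 41.3 mM = 0.0413 M.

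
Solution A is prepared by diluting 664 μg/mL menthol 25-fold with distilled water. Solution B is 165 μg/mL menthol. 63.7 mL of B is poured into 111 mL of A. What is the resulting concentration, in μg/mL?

77.0 μg/mL

C_A = 664 μg/mL / 25 = 26.6 μg/mL.
C_mix = (C_A·V_A + C_B·V_B)/(V_A + V_B) = (26.6×111 + 165×63.7) / 174.7 = 77.0 μg/mL.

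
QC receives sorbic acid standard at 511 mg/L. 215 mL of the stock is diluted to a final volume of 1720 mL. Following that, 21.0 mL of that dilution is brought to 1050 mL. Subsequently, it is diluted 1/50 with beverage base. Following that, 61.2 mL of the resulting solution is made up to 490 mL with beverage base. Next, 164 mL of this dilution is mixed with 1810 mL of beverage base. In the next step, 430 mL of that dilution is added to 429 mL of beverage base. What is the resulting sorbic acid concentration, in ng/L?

133 ng/L

Overall dilution factor = 8 × 50 × 50 × 8.007 × 12.04 × 1.998 = 3.85 × 10⁶.
511 mg/L / 3.85 × 10⁶ = 1.33 × 10⁻⁴ mg/L = 133 ng/L.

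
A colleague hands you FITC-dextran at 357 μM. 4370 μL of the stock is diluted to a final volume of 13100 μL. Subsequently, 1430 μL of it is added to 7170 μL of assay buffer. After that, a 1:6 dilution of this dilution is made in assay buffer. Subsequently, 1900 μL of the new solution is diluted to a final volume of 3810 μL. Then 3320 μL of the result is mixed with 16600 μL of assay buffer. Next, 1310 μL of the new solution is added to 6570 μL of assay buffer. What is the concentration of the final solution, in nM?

Overall dilution factor = 2.998 × 6.014 × 6 × 2.005 × 6 × 6.015 = 7829.
357 μM / 7829 = 0.0456 μM = 45.6 nM.

45.6 nM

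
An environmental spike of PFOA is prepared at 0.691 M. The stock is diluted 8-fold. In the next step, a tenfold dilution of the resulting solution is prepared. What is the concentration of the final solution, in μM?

8640 μM

Overall dilution factor = 8 × 10 = 80.0.
0.691 M / 80.0 = 8.64 × 10⁻³ M = 8640 μM.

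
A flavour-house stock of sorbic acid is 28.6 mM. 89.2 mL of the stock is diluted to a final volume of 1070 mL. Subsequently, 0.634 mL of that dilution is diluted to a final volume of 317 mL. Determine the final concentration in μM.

Overall dilution factor = 12.00 × 500 = 5998.
28.6 mM / 5998 = 4.77 × 10⁻³ mM = 4.77 μM.

4.77 μM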